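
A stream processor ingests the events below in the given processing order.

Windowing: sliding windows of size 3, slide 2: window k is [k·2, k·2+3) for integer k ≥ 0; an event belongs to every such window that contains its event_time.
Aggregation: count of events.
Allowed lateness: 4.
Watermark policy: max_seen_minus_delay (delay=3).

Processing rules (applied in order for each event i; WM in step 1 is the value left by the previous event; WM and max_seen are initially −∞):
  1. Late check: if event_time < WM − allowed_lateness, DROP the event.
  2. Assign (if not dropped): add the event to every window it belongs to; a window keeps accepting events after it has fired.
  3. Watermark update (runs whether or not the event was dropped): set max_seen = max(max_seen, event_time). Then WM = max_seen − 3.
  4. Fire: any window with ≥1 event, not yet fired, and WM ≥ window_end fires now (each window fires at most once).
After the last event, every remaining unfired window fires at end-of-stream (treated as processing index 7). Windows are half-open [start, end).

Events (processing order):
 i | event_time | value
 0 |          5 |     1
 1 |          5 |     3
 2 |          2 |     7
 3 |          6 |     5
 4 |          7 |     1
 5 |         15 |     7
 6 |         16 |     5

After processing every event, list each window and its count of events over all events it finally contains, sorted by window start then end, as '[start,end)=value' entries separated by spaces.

[0,3)=1 [2,5)=1 [4,7)=3 [6,9)=2 [14,17)=2 [16,19)=1

i=0 t=5 v=1: → [4,7); WM=2
i=1 t=5 v=3: → [4,7); WM=2
i=2 t=2 v=7: → [2,5),[0,3); WM=2
i=3 t=6 v=5: → [6,9),[4,7); WM=3; [0,3) fires=1
i=4 t=7 v=1: → [6,9); WM=4
i=5 t=15 v=7: → [14,17); WM=12; [2,5) fires=1 [4,7) fires=3 [6,9) fires=2
i=6 t=16 v=5: → [16,19),[14,17); WM=13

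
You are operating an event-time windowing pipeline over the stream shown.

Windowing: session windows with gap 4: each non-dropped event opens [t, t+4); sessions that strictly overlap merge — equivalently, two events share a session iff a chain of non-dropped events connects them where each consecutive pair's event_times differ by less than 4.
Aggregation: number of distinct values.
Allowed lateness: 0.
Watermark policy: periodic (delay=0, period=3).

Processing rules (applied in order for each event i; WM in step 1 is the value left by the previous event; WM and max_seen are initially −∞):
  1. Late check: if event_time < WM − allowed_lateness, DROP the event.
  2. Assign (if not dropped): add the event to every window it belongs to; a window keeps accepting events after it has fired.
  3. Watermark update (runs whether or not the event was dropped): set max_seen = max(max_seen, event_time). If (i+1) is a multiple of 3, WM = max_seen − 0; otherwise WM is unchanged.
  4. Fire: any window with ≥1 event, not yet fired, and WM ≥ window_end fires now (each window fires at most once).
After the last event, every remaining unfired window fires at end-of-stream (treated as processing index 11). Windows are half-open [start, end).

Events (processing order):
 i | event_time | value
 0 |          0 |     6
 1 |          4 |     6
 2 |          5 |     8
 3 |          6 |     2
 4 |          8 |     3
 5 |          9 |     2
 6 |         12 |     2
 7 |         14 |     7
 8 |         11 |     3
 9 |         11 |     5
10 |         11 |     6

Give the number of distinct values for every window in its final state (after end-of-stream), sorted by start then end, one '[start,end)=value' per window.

[0,4)=1 [4,18)=5

i=0 t=0 v=6: → [0,4); WM=−∞
i=1 t=4 v=6: → [4,8); WM=−∞
i=2 t=5 v=8: → [4,9); WM=5
i=3 t=6 v=2: → [4,10); WM=5
i=4 t=8 v=3: → [4,12); WM=5
i=5 t=9 v=2: → [4,13); WM=9
i=6 t=12 v=2: → [4,16); WM=9
i=7 t=14 v=7: → [4,18); WM=9
i=8 t=11 v=3: → [4,18); WM=14
i=9 t=11 v=5: DROP (t<14-0); WM=14
i=10 t=11 v=6: DROP (t<14-0); WM=14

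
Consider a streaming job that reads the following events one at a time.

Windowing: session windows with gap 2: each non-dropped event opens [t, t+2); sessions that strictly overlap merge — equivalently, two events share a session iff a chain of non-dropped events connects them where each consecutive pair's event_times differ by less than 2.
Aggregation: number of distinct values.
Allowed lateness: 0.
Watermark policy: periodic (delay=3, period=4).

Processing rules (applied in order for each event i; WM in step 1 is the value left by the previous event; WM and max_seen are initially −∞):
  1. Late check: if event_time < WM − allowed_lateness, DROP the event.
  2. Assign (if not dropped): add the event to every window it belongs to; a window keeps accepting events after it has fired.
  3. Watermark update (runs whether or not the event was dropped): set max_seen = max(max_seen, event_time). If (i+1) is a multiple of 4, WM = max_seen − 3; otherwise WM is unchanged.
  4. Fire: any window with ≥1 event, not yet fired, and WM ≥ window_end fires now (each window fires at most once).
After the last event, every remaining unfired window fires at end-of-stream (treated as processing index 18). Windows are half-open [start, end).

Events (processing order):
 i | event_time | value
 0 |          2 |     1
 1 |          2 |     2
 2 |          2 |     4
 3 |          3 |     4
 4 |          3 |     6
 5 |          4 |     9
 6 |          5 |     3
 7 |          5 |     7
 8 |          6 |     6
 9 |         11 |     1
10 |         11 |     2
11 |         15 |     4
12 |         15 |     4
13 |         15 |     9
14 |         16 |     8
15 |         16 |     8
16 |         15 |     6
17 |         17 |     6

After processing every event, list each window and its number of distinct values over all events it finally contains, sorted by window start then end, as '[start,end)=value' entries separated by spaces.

[2,8)=7 [11,13)=2 [15,19)=4

i=0 t=2 v=1: → [2,4); WM=−∞
i=1 t=2 v=2: → [2,4); WM=−∞
i=2 t=2 v=4: → [2,4); WM=−∞
i=3 t=3 v=4: → [2,5); WM=0
i=4 t=3 v=6: → [2,5); WM=0
i=5 t=4 v=9: → [2,6); WM=0
i=6 t=5 v=3: → [2,7); WM=0
i=7 t=5 v=7: → [2,7); WM=2
i=8 t=6 v=6: → [2,8); WM=2
i=9 t=11 v=1: → [11,13); WM=2
i=10 t=11 v=2: → [11,13); WM=2
i=11 t=15 v=4: → [15,17); WM=12
i=12 t=15 v=4: → [15,17); WM=12
i=13 t=15 v=9: → [15,17); WM=12
i=14 t=16 v=8: → [15,18); WM=12
i=15 t=16 v=8: → [15,18); WM=13
i=16 t=15 v=6: → [15,18); WM=13
i=17 t=17 v=6: → [15,19); WM=13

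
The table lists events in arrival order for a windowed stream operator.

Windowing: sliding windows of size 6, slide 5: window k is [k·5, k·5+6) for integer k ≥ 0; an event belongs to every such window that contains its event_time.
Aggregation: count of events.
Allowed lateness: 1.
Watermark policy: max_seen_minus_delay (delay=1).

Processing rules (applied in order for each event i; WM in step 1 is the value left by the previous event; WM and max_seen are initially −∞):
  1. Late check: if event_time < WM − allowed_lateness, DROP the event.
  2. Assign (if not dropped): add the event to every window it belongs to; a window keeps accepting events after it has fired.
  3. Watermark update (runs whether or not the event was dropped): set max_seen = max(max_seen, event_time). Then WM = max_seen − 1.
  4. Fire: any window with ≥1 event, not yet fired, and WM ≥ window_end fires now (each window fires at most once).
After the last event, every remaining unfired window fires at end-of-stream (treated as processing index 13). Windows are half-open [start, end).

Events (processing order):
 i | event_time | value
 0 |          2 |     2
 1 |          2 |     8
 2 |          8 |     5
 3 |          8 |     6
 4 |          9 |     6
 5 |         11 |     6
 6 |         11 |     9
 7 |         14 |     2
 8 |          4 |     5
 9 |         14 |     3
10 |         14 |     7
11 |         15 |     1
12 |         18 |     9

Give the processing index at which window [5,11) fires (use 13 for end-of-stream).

7

i=0 t=2 v=2: → [0,6); WM=1
i=1 t=2 v=8: → [0,6); WM=1
i=2 t=8 v=5: → [5,11); WM=7; [0,6) fires=2
i=3 t=8 v=6: → [5,11); WM=7
i=4 t=9 v=6: → [5,11); WM=8
i=5 t=11 v=6: → [10,16); WM=10
i=6 t=11 v=9: → [10,16); WM=10
i=7 t=14 v=2: → [10,16); WM=13; [5,11) fires=3
i=8 t=4 v=5: DROP (t<13-1); WM=13
i=9 t=14 v=3: → [10,16); WM=13
i=10 t=14 v=7: → [10,16); WM=13
i=11 t=15 v=1: → [15,21),[10,16); WM=14
i=12 t=18 v=9: → [15,21); WM=17; [10,16) fires=6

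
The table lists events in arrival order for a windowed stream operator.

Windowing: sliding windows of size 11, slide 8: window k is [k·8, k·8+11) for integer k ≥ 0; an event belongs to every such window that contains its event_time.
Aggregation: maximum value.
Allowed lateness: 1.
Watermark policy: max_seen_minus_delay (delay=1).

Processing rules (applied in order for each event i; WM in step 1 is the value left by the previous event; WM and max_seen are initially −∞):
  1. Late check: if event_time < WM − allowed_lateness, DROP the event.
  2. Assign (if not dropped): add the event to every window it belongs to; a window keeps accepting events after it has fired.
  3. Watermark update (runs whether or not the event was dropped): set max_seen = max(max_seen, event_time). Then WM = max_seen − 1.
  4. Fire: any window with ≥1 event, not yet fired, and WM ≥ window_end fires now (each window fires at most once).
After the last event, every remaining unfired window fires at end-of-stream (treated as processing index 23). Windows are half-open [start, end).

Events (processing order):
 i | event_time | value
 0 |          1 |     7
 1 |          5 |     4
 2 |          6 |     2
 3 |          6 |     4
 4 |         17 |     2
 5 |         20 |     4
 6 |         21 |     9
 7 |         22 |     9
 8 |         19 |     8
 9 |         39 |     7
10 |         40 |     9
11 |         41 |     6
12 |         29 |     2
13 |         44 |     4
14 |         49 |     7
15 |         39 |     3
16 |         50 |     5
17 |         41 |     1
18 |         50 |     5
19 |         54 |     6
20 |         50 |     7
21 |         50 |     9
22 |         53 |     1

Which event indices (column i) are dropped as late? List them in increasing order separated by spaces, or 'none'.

8 12 15 17 20 21

i=0 t=1 v=7: → [0,11); WM=0
i=1 t=5 v=4: → [0,11); WM=4
i=2 t=6 v=2: → [0,11); WM=5
i=3 t=6 v=4: → [0,11); WM=5
i=4 t=17 v=2: → [16,27),[8,19); WM=16; [0,11) fires=7
i=5 t=20 v=4: → [16,27); WM=19; [8,19) fires=2
i=6 t=21 v=9: → [16,27); WM=20
i=7 t=22 v=9: → [16,27); WM=21
i=8 t=19 v=8: DROP (t<21-1); WM=21
i=9 t=39 v=7: → [32,43); WM=38; [16,27) fires=9
i=10 t=40 v=9: → [40,51),[32,43); WM=39
i=11 t=41 v=6: → [40,51),[32,43); WM=40
i=12 t=29 v=2: DROP (t<40-1); WM=40
i=13 t=44 v=4: → [40,51); WM=43; [32,43) fires=9
i=14 t=49 v=7: → [48,59),[40,51); WM=48
i=15 t=39 v=3: DROP (t<48-1); WM=48
i=16 t=50 v=5: → [48,59),[40,51); WM=49
i=17 t=41 v=1: DROP (t<49-1); WM=49
i=18 t=50 v=5: → [48,59),[40,51); WM=49
i=19 t=54 v=6: → [48,59); WM=53; [40,51) fires=9
i=20 t=50 v=7: DROP (t<53-1); WM=53
i=21 t=50 v=9: DROP (t<53-1); WM=53
i=22 t=53 v=1: → [48,59); WM=53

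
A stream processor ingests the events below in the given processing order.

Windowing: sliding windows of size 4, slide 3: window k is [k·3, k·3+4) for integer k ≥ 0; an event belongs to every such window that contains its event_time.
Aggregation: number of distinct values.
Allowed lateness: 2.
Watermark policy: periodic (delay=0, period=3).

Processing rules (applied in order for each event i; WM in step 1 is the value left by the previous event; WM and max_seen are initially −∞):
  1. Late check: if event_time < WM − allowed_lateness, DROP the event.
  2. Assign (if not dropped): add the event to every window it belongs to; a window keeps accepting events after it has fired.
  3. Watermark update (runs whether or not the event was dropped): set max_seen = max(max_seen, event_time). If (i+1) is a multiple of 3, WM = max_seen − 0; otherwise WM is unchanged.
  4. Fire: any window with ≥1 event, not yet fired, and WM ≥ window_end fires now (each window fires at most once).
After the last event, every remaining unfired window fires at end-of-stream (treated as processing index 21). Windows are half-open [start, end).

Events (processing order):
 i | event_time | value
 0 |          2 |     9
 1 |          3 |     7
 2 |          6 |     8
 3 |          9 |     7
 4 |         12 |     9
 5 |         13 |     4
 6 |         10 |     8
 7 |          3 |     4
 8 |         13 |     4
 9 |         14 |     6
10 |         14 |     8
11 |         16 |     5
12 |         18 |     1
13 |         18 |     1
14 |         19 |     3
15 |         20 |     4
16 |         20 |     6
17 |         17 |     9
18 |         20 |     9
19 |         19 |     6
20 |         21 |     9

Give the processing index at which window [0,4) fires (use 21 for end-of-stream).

i=0 t=2 v=9: → [0,4); WM=−∞
i=1 t=3 v=7: → [3,7),[0,4); WM=−∞
i=2 t=6 v=8: → [6,10),[3,7); WM=6; [0,4) fires=2
i=3 t=9 v=7: → [9,13),[6,10); WM=6
i=4 t=12 v=9: → [12,16),[9,13); WM=6
i=5 t=13 v=4: → [12,16); WM=13; [3,7) fires=2 [6,10) fires=2 [9,13) fires=2
i=6 t=10 v=8: DROP (t<13-2); WM=13
i=7 t=3 v=4: DROP (t<13-2); WM=13
i=8 t=13 v=4: → [12,16); WM=13
i=9 t=14 v=6: → [12,16); WM=13
i=10 t=14 v=8: → [12,16); WM=13
i=11 t=16 v=5: → [15,19); WM=16; [12,16) fires=4
i=12 t=18 v=1: → [18,22),[15,19); WM=16
i=13 t=18 v=1: → [18,22),[15,19); WM=16
i=14 t=19 v=3: → [18,22); WM=19; [15,19) fires=2
i=15 t=20 v=4: → [18,22); WM=19
i=16 t=20 v=6: → [18,22); WM=19
i=17 t=17 v=9: → [15,19); WM=20
i=18 t=20 v=9: → [18,22); WM=20
i=19 t=19 v=6: → [18,22); WM=20
i=20 t=21 v=9: → [21,25),[18,22); WM=21

2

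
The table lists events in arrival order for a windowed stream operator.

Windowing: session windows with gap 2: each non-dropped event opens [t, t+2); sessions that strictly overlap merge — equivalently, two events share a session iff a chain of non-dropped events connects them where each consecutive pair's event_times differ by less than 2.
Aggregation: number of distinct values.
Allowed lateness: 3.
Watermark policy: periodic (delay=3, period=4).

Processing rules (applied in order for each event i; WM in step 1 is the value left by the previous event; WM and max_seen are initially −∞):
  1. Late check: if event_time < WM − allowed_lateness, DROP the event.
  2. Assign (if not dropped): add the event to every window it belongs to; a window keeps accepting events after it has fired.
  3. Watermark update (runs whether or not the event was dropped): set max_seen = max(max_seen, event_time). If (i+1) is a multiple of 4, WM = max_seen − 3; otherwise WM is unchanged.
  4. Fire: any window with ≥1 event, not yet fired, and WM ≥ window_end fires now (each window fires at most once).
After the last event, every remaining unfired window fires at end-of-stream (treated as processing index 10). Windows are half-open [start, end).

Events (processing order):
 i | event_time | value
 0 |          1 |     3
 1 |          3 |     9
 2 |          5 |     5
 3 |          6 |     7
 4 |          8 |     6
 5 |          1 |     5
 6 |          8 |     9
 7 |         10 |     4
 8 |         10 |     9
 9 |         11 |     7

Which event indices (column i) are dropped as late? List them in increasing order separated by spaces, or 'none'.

i=0 t=1 v=3: → [1,3); WM=−∞
i=1 t=3 v=9: → [3,5); WM=−∞
i=2 t=5 v=5: → [5,7); WM=−∞
i=3 t=6 v=7: → [5,8); WM=3
i=4 t=8 v=6: → [8,10); WM=3
i=5 t=1 v=5: → [1,3); WM=3
i=6 t=8 v=9: → [8,10); WM=3
i=7 t=10 v=4: → [10,12); WM=7
i=8 t=10 v=9: → [10,12); WM=7
i=9 t=11 v=7: → [10,13); WM=7

none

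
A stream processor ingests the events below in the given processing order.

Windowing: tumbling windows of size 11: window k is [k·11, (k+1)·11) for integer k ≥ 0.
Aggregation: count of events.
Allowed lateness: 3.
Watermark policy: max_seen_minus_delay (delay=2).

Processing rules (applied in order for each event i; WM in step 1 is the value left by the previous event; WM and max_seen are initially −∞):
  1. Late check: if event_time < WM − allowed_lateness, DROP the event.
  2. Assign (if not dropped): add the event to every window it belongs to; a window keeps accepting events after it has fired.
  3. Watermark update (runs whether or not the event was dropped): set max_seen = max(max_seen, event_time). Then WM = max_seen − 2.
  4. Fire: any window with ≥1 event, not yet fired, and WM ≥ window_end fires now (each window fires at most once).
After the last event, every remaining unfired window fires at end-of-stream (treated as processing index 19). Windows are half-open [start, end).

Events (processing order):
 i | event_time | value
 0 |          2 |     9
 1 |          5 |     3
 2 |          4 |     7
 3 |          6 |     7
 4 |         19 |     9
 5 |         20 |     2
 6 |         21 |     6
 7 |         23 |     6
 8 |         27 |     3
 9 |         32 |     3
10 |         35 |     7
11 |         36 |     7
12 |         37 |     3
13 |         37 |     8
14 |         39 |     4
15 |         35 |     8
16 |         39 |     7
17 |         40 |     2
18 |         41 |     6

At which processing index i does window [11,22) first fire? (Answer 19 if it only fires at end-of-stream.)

8

i=0 t=2 v=9: → [0,11); WM=0
i=1 t=5 v=3: → [0,11); WM=3
i=2 t=4 v=7: → [0,11); WM=3
i=3 t=6 v=7: → [0,11); WM=4
i=4 t=19 v=9: → [11,22); WM=17; [0,11) fires=4
i=5 t=20 v=2: → [11,22); WM=18
i=6 t=21 v=6: → [11,22); WM=19
i=7 t=23 v=6: → [22,33); WM=21
i=8 t=27 v=3: → [22,33); WM=25; [11,22) fires=3
i=9 t=32 v=3: → [22,33); WM=30
i=10 t=35 v=7: → [33,44); WM=33; [22,33) fires=3
i=11 t=36 v=7: → [33,44); WM=34
i=12 t=37 v=3: → [33,44); WM=35
i=13 t=37 v=8: → [33,44); WM=35
i=14 t=39 v=4: → [33,44); WM=37
i=15 t=35 v=8: → [33,44); WM=37
i=16 t=39 v=7: → [33,44); WM=37
i=17 t=40 v=2: → [33,44); WM=38
i=18 t=41 v=6: → [33,44); WM=39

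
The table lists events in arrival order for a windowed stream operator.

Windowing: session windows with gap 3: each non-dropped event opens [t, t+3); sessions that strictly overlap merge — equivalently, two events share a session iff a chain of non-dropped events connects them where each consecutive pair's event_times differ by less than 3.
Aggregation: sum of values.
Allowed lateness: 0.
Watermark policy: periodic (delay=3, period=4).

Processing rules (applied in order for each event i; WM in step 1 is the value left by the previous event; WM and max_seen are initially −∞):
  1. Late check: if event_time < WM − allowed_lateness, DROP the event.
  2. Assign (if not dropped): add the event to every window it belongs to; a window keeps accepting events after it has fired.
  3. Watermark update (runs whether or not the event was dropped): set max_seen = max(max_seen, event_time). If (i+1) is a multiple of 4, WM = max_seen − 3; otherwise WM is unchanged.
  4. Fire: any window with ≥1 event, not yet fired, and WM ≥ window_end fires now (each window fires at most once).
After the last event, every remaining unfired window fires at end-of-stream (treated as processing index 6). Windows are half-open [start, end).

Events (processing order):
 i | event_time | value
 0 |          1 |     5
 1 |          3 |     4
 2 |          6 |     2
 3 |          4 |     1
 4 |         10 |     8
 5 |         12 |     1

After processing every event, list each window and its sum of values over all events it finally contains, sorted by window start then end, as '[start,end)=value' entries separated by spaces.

[1,9)=12 [10,15)=9

i=0 t=1 v=5: → [1,4); WM=−∞
i=1 t=3 v=4: → [1,6); WM=−∞
i=2 t=6 v=2: → [6,9); WM=−∞
i=3 t=4 v=1: → [1,9); WM=3
i=4 t=10 v=8: → [10,13); WM=3
i=5 t=12 v=1: → [10,15); WM=3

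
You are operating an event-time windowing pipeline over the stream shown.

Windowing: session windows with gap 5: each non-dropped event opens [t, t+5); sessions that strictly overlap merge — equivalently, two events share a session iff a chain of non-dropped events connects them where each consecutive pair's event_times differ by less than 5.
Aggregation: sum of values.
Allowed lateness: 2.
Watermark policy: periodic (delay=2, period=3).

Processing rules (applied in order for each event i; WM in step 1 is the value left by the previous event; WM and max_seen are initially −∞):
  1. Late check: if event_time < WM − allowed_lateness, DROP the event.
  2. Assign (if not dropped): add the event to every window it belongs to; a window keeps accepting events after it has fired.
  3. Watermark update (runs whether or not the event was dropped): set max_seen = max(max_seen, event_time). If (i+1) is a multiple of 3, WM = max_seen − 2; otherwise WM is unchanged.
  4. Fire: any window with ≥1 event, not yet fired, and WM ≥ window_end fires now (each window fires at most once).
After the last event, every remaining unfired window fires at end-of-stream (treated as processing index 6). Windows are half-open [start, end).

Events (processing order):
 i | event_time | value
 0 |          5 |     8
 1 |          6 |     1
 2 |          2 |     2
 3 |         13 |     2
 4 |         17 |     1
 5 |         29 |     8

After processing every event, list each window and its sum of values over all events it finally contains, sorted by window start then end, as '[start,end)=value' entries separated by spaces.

[2,11)=11 [13,22)=3 [29,34)=8

i=0 t=5 v=8: → [5,10); WM=−∞
i=1 t=6 v=1: → [5,11); WM=−∞
i=2 t=2 v=2: → [2,11); WM=4
i=3 t=13 v=2: → [13,18); WM=4
i=4 t=17 v=1: → [13,22); WM=4
i=5 t=29 v=8: → [29,34); WM=27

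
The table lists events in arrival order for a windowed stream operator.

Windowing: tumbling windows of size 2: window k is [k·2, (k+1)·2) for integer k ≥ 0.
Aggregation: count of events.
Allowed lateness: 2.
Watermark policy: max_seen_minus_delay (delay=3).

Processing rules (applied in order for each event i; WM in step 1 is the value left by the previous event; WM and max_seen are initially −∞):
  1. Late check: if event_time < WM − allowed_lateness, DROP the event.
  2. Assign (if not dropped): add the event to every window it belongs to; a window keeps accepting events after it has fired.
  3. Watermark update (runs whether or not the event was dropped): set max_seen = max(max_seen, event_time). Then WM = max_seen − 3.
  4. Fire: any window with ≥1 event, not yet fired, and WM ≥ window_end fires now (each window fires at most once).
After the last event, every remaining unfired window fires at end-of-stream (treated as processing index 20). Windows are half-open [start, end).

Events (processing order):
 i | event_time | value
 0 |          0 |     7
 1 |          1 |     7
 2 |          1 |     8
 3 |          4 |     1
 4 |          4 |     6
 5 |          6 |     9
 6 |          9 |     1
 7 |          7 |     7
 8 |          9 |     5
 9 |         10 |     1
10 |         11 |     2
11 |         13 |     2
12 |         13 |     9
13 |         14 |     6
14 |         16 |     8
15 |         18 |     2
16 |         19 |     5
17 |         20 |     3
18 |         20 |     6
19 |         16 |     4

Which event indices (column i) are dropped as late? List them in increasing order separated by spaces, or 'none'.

i=0 t=0 v=7: → [0,2); WM=-3
i=1 t=1 v=7: → [0,2); WM=-2
i=2 t=1 v=8: → [0,2); WM=-2
i=3 t=4 v=1: → [4,6); WM=1
i=4 t=4 v=6: → [4,6); WM=1
i=5 t=6 v=9: → [6,8); WM=3; [0,2) fires=3
i=6 t=9 v=1: → [8,10); WM=6; [4,6) fires=2
i=7 t=7 v=7: → [6,8); WM=6
i=8 t=9 v=5: → [8,10); WM=6
i=9 t=10 v=1: → [10,12); WM=7
i=10 t=11 v=2: → [10,12); WM=8; [6,8) fires=2
i=11 t=13 v=2: → [12,14); WM=10; [8,10) fires=2
i=12 t=13 v=9: → [12,14); WM=10
i=13 t=14 v=6: → [14,16); WM=11
i=14 t=16 v=8: → [16,18); WM=13; [10,12) fires=2
i=15 t=18 v=2: → [18,20); WM=15; [12,14) fires=2
i=16 t=19 v=5: → [18,20); WM=16; [14,16) fires=1
i=17 t=20 v=3: → [20,22); WM=17
i=18 t=20 v=6: → [20,22); WM=17
i=19 t=16 v=4: → [16,18); WM=17

none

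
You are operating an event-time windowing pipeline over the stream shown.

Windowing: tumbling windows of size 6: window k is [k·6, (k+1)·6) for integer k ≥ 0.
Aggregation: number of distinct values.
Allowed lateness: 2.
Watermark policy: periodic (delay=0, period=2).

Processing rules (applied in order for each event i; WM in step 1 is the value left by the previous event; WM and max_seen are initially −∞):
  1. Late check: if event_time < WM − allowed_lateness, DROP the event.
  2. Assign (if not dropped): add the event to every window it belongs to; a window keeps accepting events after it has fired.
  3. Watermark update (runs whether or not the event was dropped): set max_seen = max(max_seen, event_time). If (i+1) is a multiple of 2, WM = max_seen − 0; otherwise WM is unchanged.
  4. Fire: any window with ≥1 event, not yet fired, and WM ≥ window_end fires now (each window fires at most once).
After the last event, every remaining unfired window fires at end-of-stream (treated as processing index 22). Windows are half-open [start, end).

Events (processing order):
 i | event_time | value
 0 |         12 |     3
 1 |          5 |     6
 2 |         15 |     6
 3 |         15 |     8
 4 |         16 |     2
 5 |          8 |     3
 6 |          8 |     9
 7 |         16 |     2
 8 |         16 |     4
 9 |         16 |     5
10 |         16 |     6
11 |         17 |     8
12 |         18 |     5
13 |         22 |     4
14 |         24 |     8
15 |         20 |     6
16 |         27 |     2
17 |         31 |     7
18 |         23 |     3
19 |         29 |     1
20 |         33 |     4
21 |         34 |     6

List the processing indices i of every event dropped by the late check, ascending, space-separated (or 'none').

i=0 t=12 v=3: → [12,18); WM=−∞
i=1 t=5 v=6: → [0,6); WM=12; [0,6) fires=1
i=2 t=15 v=6: → [12,18); WM=12
i=3 t=15 v=8: → [12,18); WM=15
i=4 t=16 v=2: → [12,18); WM=15
i=5 t=8 v=3: DROP (t<15-2); WM=16
i=6 t=8 v=9: DROP (t<16-2); WM=16
i=7 t=16 v=2: → [12,18); WM=16
i=8 t=16 v=4: → [12,18); WM=16
i=9 t=16 v=5: → [12,18); WM=16
i=10 t=16 v=6: → [12,18); WM=16
i=11 t=17 v=8: → [12,18); WM=17
i=12 t=18 v=5: → [18,24); WM=17
i=13 t=22 v=4: → [18,24); WM=22; [12,18) fires=6
i=14 t=24 v=8: → [24,30); WM=22
i=15 t=20 v=6: → [18,24); WM=24; [18,24) fires=3
i=16 t=27 v=2: → [24,30); WM=24
i=17 t=31 v=7: → [30,36); WM=31; [24,30) fires=2
i=18 t=23 v=3: DROP (t<31-2); WM=31
i=19 t=29 v=1: → [24,30); WM=31
i=20 t=33 v=4: → [30,36); WM=31
i=21 t=34 v=6: → [30,36); WM=34

5 6 18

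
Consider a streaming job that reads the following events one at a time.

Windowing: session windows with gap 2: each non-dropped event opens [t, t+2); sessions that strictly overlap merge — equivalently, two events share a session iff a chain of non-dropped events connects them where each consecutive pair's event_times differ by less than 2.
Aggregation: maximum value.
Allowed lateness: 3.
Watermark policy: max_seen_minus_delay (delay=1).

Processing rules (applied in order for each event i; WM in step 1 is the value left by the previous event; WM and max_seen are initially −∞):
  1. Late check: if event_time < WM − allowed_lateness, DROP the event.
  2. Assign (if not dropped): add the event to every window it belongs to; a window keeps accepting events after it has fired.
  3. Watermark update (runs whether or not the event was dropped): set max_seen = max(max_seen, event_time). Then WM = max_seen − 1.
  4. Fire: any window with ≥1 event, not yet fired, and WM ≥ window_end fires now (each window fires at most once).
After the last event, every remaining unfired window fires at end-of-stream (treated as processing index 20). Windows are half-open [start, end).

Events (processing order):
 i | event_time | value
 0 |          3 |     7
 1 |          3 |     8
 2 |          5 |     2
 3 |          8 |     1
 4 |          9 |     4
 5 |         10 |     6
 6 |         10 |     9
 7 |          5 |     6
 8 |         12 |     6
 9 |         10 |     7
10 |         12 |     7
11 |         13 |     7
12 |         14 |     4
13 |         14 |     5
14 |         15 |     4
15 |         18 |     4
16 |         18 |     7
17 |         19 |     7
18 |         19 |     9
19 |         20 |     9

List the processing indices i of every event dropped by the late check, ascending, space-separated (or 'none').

7

i=0 t=3 v=7: → [3,5); WM=2
i=1 t=3 v=8: → [3,5); WM=2
i=2 t=5 v=2: → [5,7); WM=4
i=3 t=8 v=1: → [8,10); WM=7
i=4 t=9 v=4: → [8,11); WM=8
i=5 t=10 v=6: → [8,12); WM=9
i=6 t=10 v=9: → [8,12); WM=9
i=7 t=5 v=6: DROP (t<9-3); WM=9
i=8 t=12 v=6: → [12,14); WM=11
i=9 t=10 v=7: → [8,12); WM=11
i=10 t=12 v=7: → [12,14); WM=11
i=11 t=13 v=7: → [12,15); WM=12
i=12 t=14 v=4: → [12,16); WM=13
i=13 t=14 v=5: → [12,16); WM=13
i=14 t=15 v=4: → [12,17); WM=14
i=15 t=18 v=4: → [18,20); WM=17
i=16 t=18 v=7: → [18,20); WM=17
i=17 t=19 v=7: → [18,21); WM=18
i=18 t=19 v=9: → [18,21); WM=18
i=19 t=20 v=9: → [18,22); WM=19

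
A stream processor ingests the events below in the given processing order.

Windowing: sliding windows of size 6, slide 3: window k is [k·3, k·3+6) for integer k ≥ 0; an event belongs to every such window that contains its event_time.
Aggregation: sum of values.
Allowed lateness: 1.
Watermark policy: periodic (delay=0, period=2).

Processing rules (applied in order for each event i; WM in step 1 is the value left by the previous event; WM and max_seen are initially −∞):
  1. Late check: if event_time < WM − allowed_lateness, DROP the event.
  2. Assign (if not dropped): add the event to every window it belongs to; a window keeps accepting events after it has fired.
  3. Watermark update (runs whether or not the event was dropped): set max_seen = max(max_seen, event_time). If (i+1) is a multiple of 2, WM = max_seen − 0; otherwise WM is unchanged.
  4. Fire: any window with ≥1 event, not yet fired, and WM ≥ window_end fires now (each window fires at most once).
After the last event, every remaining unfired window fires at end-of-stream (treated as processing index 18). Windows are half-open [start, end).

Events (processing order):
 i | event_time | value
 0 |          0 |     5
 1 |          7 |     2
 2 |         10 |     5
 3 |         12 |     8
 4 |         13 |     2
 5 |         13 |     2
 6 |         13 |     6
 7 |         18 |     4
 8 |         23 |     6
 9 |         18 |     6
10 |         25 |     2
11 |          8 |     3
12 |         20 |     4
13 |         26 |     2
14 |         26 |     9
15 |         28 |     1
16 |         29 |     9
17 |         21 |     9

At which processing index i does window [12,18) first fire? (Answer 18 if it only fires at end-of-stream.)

i=0 t=0 v=5: → [0,6); WM=−∞
i=1 t=7 v=2: → [6,12),[3,9); WM=7; [0,6) fires=5
i=2 t=10 v=5: → [9,15),[6,12); WM=7
i=3 t=12 v=8: → [12,18),[9,15); WM=12; [3,9) fires=2 [6,12) fires=7
i=4 t=13 v=2: → [12,18),[9,15); WM=12
i=5 t=13 v=2: → [12,18),[9,15); WM=13
i=6 t=13 v=6: → [12,18),[9,15); WM=13
i=7 t=18 v=4: → [18,24),[15,21); WM=18; [9,15) fires=23 [12,18) fires=18
i=8 t=23 v=6: → [21,27),[18,24); WM=18
i=9 t=18 v=6: → [18,24),[15,21); WM=23; [15,21) fires=10
i=10 t=25 v=2: → [24,30),[21,27); WM=23
i=11 t=8 v=3: DROP (t<23-1); WM=25; [18,24) fires=16
i=12 t=20 v=4: DROP (t<25-1); WM=25
i=13 t=26 v=2: → [24,30),[21,27); WM=26
i=14 t=26 v=9: → [24,30),[21,27); WM=26
i=15 t=28 v=1: → [27,33),[24,30); WM=28; [21,27) fires=19
i=16 t=29 v=9: → [27,33),[24,30); WM=28
i=17 t=21 v=9: DROP (t<28-1); WM=29

7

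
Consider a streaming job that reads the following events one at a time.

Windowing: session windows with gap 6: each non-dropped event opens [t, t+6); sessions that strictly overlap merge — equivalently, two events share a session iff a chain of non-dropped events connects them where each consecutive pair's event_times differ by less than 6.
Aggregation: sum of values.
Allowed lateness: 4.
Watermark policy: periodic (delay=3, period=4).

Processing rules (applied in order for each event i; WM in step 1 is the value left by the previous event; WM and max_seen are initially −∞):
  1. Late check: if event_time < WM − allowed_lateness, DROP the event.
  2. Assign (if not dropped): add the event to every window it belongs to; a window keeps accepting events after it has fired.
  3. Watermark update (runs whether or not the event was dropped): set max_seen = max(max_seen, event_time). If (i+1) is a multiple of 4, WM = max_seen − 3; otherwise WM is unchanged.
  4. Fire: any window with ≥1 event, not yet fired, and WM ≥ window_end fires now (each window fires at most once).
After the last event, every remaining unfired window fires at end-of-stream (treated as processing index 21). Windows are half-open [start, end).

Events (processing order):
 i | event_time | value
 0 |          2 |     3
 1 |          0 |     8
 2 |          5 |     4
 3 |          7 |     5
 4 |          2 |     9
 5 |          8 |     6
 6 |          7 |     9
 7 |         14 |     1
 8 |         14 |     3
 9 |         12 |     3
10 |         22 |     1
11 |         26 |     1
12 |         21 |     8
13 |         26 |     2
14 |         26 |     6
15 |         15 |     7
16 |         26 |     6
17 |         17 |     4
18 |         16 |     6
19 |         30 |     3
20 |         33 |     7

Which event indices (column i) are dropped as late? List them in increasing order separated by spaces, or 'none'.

15 17 18

i=0 t=2 v=3: → [2,8); WM=−∞
i=1 t=0 v=8: → [0,8); WM=−∞
i=2 t=5 v=4: → [0,11); WM=−∞
i=3 t=7 v=5: → [0,13); WM=4
i=4 t=2 v=9: → [0,13); WM=4
i=5 t=8 v=6: → [0,14); WM=4
i=6 t=7 v=9: → [0,14); WM=4
i=7 t=14 v=1: → [14,20); WM=11
i=8 t=14 v=3: → [14,20); WM=11
i=9 t=12 v=3: → [0,20); WM=11
i=10 t=22 v=1: → [22,28); WM=11
i=11 t=26 v=1: → [22,32); WM=23
i=12 t=21 v=8: → [21,32); WM=23
i=13 t=26 v=2: → [21,32); WM=23
i=14 t=26 v=6: → [21,32); WM=23
i=15 t=15 v=7: DROP (t<23-4); WM=23
i=16 t=26 v=6: → [21,32); WM=23
i=17 t=17 v=4: DROP (t<23-4); WM=23
i=18 t=16 v=6: DROP (t<23-4); WM=23
i=19 t=30 v=3: → [21,36); WM=27
i=20 t=33 v=7: → [21,39); WM=27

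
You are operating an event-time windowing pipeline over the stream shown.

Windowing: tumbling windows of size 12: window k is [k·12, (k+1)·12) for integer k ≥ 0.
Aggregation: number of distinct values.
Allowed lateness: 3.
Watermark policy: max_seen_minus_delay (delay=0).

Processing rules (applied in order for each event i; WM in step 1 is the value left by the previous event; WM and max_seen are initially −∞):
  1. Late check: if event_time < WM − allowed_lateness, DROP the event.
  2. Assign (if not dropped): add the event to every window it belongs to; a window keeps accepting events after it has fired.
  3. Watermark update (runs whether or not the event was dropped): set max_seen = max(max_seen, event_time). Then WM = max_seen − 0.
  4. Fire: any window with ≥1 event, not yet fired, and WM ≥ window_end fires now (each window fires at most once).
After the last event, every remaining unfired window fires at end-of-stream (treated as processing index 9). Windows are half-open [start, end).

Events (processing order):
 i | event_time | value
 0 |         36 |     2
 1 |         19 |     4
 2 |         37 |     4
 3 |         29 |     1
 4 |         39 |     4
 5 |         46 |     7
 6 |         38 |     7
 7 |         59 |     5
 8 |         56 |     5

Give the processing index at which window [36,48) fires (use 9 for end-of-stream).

i=0 t=36 v=2: → [36,48); WM=36
i=1 t=19 v=4: DROP (t<36-3); WM=36
i=2 t=37 v=4: → [36,48); WM=37
i=3 t=29 v=1: DROP (t<37-3); WM=37
i=4 t=39 v=4: → [36,48); WM=39
i=5 t=46 v=7: → [36,48); WM=46
i=6 t=38 v=7: DROP (t<46-3); WM=46
i=7 t=59 v=5: → [48,60); WM=59; [36,48) fires=3
i=8 t=56 v=5: → [48,60); WM=59

7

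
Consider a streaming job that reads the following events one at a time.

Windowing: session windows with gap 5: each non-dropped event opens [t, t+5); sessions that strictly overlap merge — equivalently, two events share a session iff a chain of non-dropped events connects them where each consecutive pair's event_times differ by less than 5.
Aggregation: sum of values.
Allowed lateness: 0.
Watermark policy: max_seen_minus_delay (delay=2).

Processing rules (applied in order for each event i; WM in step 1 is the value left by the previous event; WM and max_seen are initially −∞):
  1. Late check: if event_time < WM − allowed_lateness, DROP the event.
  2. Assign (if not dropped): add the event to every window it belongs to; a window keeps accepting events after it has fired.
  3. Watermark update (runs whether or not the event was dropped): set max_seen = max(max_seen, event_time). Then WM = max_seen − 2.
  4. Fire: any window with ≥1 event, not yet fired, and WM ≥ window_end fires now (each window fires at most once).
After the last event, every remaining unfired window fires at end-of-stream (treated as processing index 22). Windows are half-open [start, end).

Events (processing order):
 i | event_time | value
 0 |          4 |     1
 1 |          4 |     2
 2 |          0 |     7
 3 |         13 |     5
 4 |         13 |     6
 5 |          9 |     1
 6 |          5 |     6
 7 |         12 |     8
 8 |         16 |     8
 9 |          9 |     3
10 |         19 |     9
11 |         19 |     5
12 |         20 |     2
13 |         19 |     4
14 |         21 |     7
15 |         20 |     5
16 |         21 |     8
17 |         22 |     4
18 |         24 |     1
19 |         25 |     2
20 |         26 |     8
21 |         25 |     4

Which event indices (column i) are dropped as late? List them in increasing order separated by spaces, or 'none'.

i=0 t=4 v=1: → [4,9); WM=2
i=1 t=4 v=2: → [4,9); WM=2
i=2 t=0 v=7: DROP (t<2-0); WM=2
i=3 t=13 v=5: → [13,18); WM=11
i=4 t=13 v=6: → [13,18); WM=11
i=5 t=9 v=1: DROP (t<11-0); WM=11
i=6 t=5 v=6: DROP (t<11-0); WM=11
i=7 t=12 v=8: → [12,18); WM=11
i=8 t=16 v=8: → [12,21); WM=14
i=9 t=9 v=3: DROP (t<14-0); WM=14
i=10 t=19 v=9: → [12,24); WM=17
i=11 t=19 v=5: → [12,24); WM=17
i=12 t=20 v=2: → [12,25); WM=18
i=13 t=19 v=4: → [12,25); WM=18
i=14 t=21 v=7: → [12,26); WM=19
i=15 t=20 v=5: → [12,26); WM=19
i=16 t=21 v=8: → [12,26); WM=19
i=17 t=22 v=4: → [12,27); WM=20
i=18 t=24 v=1: → [12,29); WM=22
i=19 t=25 v=2: → [12,30); WM=23
i=20 t=26 v=8: → [12,31); WM=24
i=21 t=25 v=4: → [12,31); WM=24

2 5 6 9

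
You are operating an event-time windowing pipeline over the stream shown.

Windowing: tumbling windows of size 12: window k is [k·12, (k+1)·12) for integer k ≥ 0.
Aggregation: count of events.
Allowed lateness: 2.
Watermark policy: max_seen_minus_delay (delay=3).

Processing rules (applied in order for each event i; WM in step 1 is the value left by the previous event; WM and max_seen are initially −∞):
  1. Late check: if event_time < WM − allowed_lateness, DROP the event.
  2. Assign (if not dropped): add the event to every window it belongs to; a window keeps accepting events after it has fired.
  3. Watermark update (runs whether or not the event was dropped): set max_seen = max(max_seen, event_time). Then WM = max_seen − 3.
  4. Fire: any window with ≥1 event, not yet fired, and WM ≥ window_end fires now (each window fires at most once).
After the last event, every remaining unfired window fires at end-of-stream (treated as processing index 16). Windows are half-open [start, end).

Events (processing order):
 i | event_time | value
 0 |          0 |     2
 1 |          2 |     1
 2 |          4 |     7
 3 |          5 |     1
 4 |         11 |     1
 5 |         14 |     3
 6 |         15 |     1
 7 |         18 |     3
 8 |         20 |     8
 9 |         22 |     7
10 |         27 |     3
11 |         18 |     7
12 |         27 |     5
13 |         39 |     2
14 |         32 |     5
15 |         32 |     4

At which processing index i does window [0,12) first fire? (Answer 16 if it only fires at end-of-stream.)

6

i=0 t=0 v=2: → [0,12); WM=-3
i=1 t=2 v=1: → [0,12); WM=-1
i=2 t=4 v=7: → [0,12); WM=1
i=3 t=5 v=1: → [0,12); WM=2
i=4 t=11 v=1: → [0,12); WM=8
i=5 t=14 v=3: → [12,24); WM=11
i=6 t=15 v=1: → [12,24); WM=12; [0,12) fires=5
i=7 t=18 v=3: → [12,24); WM=15
i=8 t=20 v=8: → [12,24); WM=17
i=9 t=22 v=7: → [12,24); WM=19
i=10 t=27 v=3: → [24,36); WM=24; [12,24) fires=5
i=11 t=18 v=7: DROP (t<24-2); WM=24
i=12 t=27 v=5: → [24,36); WM=24
i=13 t=39 v=2: → [36,48); WM=36; [24,36) fires=2
i=14 t=32 v=5: DROP (t<36-2); WM=36
i=15 t=32 v=4: DROP (t<36-2); WM=36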